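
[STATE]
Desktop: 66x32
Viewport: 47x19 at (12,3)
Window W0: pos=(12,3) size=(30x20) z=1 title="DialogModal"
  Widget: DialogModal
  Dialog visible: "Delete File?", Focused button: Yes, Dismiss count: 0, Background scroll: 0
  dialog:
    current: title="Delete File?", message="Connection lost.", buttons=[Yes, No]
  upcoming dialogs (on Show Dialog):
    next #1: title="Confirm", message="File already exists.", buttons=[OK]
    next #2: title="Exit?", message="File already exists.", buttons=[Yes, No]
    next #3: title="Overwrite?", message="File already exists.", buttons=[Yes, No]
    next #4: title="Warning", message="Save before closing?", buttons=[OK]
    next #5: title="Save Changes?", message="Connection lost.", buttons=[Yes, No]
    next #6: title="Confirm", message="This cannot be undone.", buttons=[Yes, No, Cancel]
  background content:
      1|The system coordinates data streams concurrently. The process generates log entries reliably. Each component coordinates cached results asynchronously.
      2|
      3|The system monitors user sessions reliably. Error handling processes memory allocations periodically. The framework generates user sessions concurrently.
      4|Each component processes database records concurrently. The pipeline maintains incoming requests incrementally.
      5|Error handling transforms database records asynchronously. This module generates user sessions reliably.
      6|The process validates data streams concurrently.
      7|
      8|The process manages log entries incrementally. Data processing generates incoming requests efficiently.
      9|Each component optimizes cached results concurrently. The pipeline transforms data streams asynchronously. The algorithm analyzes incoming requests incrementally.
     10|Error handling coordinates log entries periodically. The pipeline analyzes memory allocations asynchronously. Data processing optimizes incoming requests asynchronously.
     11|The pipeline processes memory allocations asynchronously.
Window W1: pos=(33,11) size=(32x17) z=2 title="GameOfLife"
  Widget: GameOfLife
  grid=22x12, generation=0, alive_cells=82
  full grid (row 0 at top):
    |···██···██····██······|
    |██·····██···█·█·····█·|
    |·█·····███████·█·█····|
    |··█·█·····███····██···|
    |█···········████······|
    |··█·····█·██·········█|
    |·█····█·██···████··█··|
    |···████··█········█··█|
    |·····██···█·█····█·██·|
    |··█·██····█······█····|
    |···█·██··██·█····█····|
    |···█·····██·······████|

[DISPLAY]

┏━━━━━━━━━━━━━━━━━━━━━━━━━━━━┓                 
┃ DialogModal                ┃                 
┠────────────────────────────┨                 
┃The system coordinates data ┃                 
┃                            ┃                 
┃The system monitors user ses┃                 
┃Each component processes dat┃                 
┃Error handling transforms da┃                 
┃The ┌───────────────┏━━━━━━━━━━━━━━━━━━━━━━━━━
┃    │   Delete File?┃ GameOfLife              
┃The │ Connection los┠─────────────────────────
┃Each│    [Yes]  No  ┃Gen: 0                   
┃Erro└───────────────┃···██···██····██······   
┃The pipeline process┃██·····██···█·█·····█·   
┃                    ┃·█·····███████·█·█····   
┃                    ┃··█·█·····███····██···   
┃                    ┃█···········████······   
┃                    ┃··█·····█·██·········█   
┃                    ┃·█····█·██···████··█··   


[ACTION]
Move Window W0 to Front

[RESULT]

┏━━━━━━━━━━━━━━━━━━━━━━━━━━━━┓                 
┃ DialogModal                ┃                 
┠────────────────────────────┨                 
┃The system coordinates data ┃                 
┃                            ┃                 
┃The system monitors user ses┃                 
┃Each component processes dat┃                 
┃Error handling transforms da┃                 
┃The ┌──────────────────┐ta s┃━━━━━━━━━━━━━━━━━
┃    │   Delete File?   │    ┃ife              
┃The │ Connection lost. │entr┃─────────────────
┃Each│    [Yes]  No     │ cac┃                 
┃Erro└──────────────────┘es l┃██····██······   
┃The pipeline processes memor┃█···█·█·····█·   
┃                            ┃██████·█·█····   
┃                            ┃··███····██···   
┃                            ┃····████······   
┃                            ┃█·██·········█   
┃                            ┃██···████··█··   


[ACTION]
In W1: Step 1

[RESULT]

┏━━━━━━━━━━━━━━━━━━━━━━━━━━━━┓                 
┃ DialogModal                ┃                 
┠────────────────────────────┨                 
┃The system coordinates data ┃                 
┃                            ┃                 
┃The system monitors user ses┃                 
┃Each component processes dat┃                 
┃Error handling transforms da┃                 
┃The ┌──────────────────┐ta s┃━━━━━━━━━━━━━━━━━
┃    │   Delete File?   │    ┃ife              
┃The │ Connection lost. │entr┃─────────────────
┃Each│    [Yes]  No     │ cac┃                 
┃Erro└──────────────────┘es l┃██···███······   
┃The pipeline processes memor┃····█···█·····   
┃                            ┃······█·███···   
┃                            ┃█······█·██···   
┃                            ┃·█···██·······   
┃                            ┃█·██····█·····   
┃                            ┃█·····██····█·   


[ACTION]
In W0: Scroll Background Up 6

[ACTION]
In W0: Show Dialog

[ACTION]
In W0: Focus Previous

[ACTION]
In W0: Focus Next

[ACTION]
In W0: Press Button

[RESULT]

┏━━━━━━━━━━━━━━━━━━━━━━━━━━━━┓                 
┃ DialogModal                ┃                 
┠────────────────────────────┨                 
┃The system coordinates data ┃                 
┃                            ┃                 
┃The system monitors user ses┃                 
┃Each component processes dat┃                 
┃Error handling transforms da┃                 
┃The process validates data s┃━━━━━━━━━━━━━━━━━
┃                            ┃ife              
┃The process manages log entr┃─────────────────
┃Each component optimizes cac┃                 
┃Error handling coordinates l┃██···███······   
┃The pipeline processes memor┃····█···█·····   
┃                            ┃······█·███···   
┃                            ┃█······█·██···   
┃                            ┃·█···██·······   
┃                            ┃█·██····█·····   
┃                            ┃█·····██····█·   


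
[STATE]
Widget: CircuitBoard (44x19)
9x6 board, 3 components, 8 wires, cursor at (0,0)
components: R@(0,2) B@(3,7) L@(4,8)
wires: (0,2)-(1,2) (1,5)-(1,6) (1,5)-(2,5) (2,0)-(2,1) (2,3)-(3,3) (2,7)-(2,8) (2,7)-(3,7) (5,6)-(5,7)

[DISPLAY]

   0 1 2 3 4 5 6 7 8                        
0  [.]      R                               
            │                               
1           ·           · ─ ·               
                        │                   
2   · ─ ·       ·       ·       · ─ ·       
                │               │           
3               ·               B           
                                            
4                                   L       
                                            
5                           · ─ ·           
Cursor: (0,0)                               
                                            
                                            
                                            
                                            
                                            
                                            


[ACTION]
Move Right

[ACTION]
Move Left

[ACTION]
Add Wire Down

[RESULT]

   0 1 2 3 4 5 6 7 8                        
0  [.]      R                               
    │       │                               
1   ·       ·           · ─ ·               
                        │                   
2   · ─ ·       ·       ·       · ─ ·       
                │               │           
3               ·               B           
                                            
4                                   L       
                                            
5                           · ─ ·           
Cursor: (0,0)                               
                                            
                                            
                                            
                                            
                                            
                                            


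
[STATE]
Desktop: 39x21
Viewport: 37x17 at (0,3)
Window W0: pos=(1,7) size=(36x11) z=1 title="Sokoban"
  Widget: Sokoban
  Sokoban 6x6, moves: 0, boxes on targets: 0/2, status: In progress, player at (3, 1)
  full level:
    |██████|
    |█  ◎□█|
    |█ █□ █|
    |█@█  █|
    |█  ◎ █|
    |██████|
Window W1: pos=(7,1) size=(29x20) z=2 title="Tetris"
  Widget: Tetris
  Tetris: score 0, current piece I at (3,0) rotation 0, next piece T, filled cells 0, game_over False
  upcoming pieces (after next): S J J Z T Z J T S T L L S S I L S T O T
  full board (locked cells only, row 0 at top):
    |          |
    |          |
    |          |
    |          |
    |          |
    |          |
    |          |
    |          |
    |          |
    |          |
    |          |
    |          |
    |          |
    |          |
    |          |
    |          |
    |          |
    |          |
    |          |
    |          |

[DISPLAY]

       ┠───────────────────────────┨ 
       ┃          │Next:           ┃ 
       ┃          │ ▒              ┃ 
       ┃          │▒▒▒             ┃ 
 ┏━━━━━┃          │                ┃┓
 ┃ Soko┃          │                ┃┃
 ┠─────┃          │                ┃┨
 ┃█████┃          │Score:          ┃┃
 ┃█  ◎□┃          │0               ┃┃
 ┃█ █□ ┃          │                ┃┃
 ┃█@█  ┃          │                ┃┃
 ┃█  ◎ ┃          │                ┃┃
 ┃█████┃          │                ┃┃
 ┃Moves┃          │                ┃┃
 ┗━━━━━┃          │                ┃┛
       ┃          │                ┃ 
       ┃          │                ┃ 


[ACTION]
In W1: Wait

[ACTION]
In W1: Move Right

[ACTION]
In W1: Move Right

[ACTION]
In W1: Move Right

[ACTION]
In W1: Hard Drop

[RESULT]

       ┠───────────────────────────┨ 
       ┃          │Next:           ┃ 
       ┃          │ ░░             ┃ 
       ┃          │░░              ┃ 
 ┏━━━━━┃          │                ┃┓
 ┃ Soko┃          │                ┃┃
 ┠─────┃          │                ┃┨
 ┃█████┃          │Score:          ┃┃
 ┃█  ◎□┃          │0               ┃┃
 ┃█ █□ ┃          │                ┃┃
 ┃█@█  ┃          │                ┃┃
 ┃█  ◎ ┃          │                ┃┃
 ┃█████┃          │                ┃┃
 ┃Moves┃          │                ┃┃
 ┗━━━━━┃          │                ┃┛
       ┃          │                ┃ 
       ┃      ████│                ┃ 


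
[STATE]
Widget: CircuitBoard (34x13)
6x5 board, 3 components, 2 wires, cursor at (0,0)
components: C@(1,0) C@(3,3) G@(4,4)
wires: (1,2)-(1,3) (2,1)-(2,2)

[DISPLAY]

   0 1 2 3 4 5                    
0  [.]                            
                                  
1   C       · ─ ·                 
                                  
2       · ─ ·                     
                                  
3               C                 
                                  
4                   G             
Cursor: (0,0)                     
                                  
                                  


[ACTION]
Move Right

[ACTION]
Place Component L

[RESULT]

   0 1 2 3 4 5                    
0      [L]                        
                                  
1   C       · ─ ·                 
                                  
2       · ─ ·                     
                                  
3               C                 
                                  
4                   G             
Cursor: (0,1)                     
                                  
                                  


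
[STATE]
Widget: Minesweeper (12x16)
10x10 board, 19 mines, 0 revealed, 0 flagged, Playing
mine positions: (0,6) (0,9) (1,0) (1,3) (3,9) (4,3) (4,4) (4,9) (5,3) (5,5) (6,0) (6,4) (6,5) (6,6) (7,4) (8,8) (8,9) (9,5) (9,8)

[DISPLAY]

■■■■■■■■■■  
■■■■■■■■■■  
■■■■■■■■■■  
■■■■■■■■■■  
■■■■■■■■■■  
■■■■■■■■■■  
■■■■■■■■■■  
■■■■■■■■■■  
■■■■■■■■■■  
■■■■■■■■■■  
            
            
            
            
            
            


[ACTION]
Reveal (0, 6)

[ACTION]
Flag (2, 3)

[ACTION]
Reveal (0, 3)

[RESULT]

■■■■■■✹■■✹  
✹■■✹■■■■■■  
■■■■■■■■■■  
■■■■■■■■■✹  
■■■✹✹■■■■✹  
■■■✹■✹■■■■  
✹■■■✹✹✹■■■  
■■■■✹■■■■■  
■■■■■■■■✹✹  
■■■■■✹■■✹■  
            
            
            
            
            
            


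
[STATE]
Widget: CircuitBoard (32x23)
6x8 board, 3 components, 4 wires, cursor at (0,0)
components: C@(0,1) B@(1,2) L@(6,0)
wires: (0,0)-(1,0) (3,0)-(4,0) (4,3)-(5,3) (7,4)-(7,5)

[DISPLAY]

   0 1 2 3 4 5                  
0  [.]  C                       
    │                           
1   ·       B                   
                                
2                               
                                
3   ·                           
    │                           
4   ·           ·               
                │               
5               ·               
                                
6   L                           
                                
7                   · ─ ·       
Cursor: (0,0)                   
                                
                                
                                
                                
                                
                                


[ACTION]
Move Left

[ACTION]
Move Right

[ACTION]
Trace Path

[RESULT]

   0 1 2 3 4 5                  
0   ·  [C]                      
    │                           
1   ·       B                   
                                
2                               
                                
3   ·                           
    │                           
4   ·           ·               
                │               
5               ·               
                                
6   L                           
                                
7                   · ─ ·       
Cursor: (0,1)  Trace: C (1 nodes
                                
                                
                                
                                
                                
                                


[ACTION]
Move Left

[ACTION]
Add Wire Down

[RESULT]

   0 1 2 3 4 5                  
0  [.]  C                       
    │                           
1   ·       B                   
                                
2                               
                                
3   ·                           
    │                           
4   ·           ·               
                │               
5               ·               
                                
6   L                           
                                
7                   · ─ ·       
Cursor: (0,0)  Trace: C (1 nodes
                                
                                
                                
                                
                                
                                


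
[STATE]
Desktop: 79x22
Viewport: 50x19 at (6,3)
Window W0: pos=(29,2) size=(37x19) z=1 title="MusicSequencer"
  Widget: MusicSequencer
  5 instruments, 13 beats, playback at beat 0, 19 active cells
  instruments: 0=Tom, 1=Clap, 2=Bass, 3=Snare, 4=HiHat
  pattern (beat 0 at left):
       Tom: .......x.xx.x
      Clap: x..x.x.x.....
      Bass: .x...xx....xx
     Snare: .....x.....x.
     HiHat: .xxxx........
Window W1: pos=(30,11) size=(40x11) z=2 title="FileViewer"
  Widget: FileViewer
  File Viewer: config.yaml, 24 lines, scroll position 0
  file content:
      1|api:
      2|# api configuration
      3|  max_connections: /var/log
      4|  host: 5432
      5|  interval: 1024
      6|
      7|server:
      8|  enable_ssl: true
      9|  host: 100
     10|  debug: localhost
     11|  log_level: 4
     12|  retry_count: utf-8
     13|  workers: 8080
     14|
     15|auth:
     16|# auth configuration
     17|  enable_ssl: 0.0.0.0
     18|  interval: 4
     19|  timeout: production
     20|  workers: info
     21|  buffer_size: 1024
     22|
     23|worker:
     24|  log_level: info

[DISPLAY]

                       ┃ MusicSequencer           
                       ┠──────────────────────────
                       ┃      ▼123456789012       
                       ┃   Tom·······█·██·█       
                       ┃  Clap█··█·█·█·····       
                       ┃  Bass·█···██····██       
                       ┃ Snare·····█·····█·       
                       ┃ HiHat·████········       
                       ┃┏━━━━━━━━━━━━━━━━━━━━━━━━━
                       ┃┃ FileViewer              
                       ┃┠─────────────────────────
                       ┃┃api:                     
                       ┃┃# api configuration      
                       ┃┃  max_connections: /var/l
                       ┃┃  host: 5432             
                       ┃┃  interval: 1024         
                       ┃┃                         
                       ┗┃server:                  
                        ┗━━━━━━━━━━━━━━━━━━━━━━━━━


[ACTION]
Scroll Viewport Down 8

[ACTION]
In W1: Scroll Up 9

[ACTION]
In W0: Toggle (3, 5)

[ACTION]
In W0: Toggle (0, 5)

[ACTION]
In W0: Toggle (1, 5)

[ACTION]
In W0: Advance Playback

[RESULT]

                       ┃ MusicSequencer           
                       ┠──────────────────────────
                       ┃      0▼23456789012       
                       ┃   Tom·····█·█·██·█       
                       ┃  Clap█··█···█·····       
                       ┃  Bass·█···██····██       
                       ┃ Snare···········█·       
                       ┃ HiHat·████········       
                       ┃┏━━━━━━━━━━━━━━━━━━━━━━━━━
                       ┃┃ FileViewer              
                       ┃┠─────────────────────────
                       ┃┃api:                     
                       ┃┃# api configuration      
                       ┃┃  max_connections: /var/l
                       ┃┃  host: 5432             
                       ┃┃  interval: 1024         
                       ┃┃                         
                       ┗┃server:                  
                        ┗━━━━━━━━━━━━━━━━━━━━━━━━━


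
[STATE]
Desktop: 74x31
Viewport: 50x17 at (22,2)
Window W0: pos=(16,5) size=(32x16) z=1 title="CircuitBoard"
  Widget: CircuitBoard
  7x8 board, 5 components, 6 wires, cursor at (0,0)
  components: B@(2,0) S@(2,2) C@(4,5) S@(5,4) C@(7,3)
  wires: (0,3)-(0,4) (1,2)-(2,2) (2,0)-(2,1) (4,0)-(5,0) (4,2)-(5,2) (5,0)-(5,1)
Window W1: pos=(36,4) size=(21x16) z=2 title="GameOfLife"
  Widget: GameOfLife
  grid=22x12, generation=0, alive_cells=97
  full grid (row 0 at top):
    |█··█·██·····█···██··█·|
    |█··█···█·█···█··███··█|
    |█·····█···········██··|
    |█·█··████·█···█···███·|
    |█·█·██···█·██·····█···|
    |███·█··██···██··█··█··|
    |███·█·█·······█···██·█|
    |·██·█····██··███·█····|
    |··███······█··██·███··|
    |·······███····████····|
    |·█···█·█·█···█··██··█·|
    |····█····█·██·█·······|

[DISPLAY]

                                                  
                                                  
              ┏━━━━━━━━━━━━━━━━━━━┓               
━━━━━━━━━━━━━━┃ GameOfLife        ┃               
uitBoard      ┠───────────────────┨               
──────────────┃Gen: 0             ┃               
1 2 3 4 5 6   ┃··█·██·····█···██··┃               
]          · ─┃··█···█·█···█··███·┃               
              ┃·····█···········██┃               
       ·      ┃·█··████·█···█···██┃               
       │      ┃·█·██···█·██·····█·┃               
 ─ ·   S      ┃██·█··██···██··█··█┃               
              ┃██·█·█·······█···██┃               
              ┃██·█····██··███·█··┃               
              ┃·███······█··██·███┃               
       ·      ┃······███····████··┃               
       │      ┃█···█·█·█···█··██··┃               


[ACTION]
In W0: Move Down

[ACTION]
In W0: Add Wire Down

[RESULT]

                                                  
                                                  
              ┏━━━━━━━━━━━━━━━━━━━┓               
━━━━━━━━━━━━━━┃ GameOfLife        ┃               
uitBoard      ┠───────────────────┨               
──────────────┃Gen: 0             ┃               
1 2 3 4 5 6   ┃··█·██·····█···██··┃               
           · ─┃··█···█·█···█··███·┃               
              ┃·····█···········██┃               
]      ·      ┃·█··████·█···█···██┃               
       │      ┃·█·██···█·██·····█·┃               
 ─ ·   S      ┃██·█··██···██··█··█┃               
              ┃██·█·█·······█···██┃               
              ┃██·█····██··███·█··┃               
              ┃·███······█··██·███┃               
       ·      ┃······███····████··┃               
       │      ┃█···█·█·█···█··██··┃               


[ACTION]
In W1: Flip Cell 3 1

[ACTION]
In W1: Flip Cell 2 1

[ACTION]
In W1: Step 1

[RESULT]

                                                  
                                                  
              ┏━━━━━━━━━━━━━━━━━━━┓               
━━━━━━━━━━━━━━┃ GameOfLife        ┃               
uitBoard      ┠───────────────────┨               
──────────────┃Gen: 1             ┃               
1 2 3 4 5 6   ┃···█·█·········█·█·┃               
           · ─┃·█·██·█········█···┃               
              ┃····█···█··········┃               
]      ·      ┃·███··█████·····█··┃               
       │      ┃···█····████····██·┃               
 ─ ·   S      ┃···█·███··███···█·█┃               
              ┃···█··███··█···████┃               
              ┃···█·····█··█···█··┃               
              ┃██·█···············┃               
       ·      ┃·███·██·██··█·····█┃               
       │      ┃·····██·█··██···█··┃               


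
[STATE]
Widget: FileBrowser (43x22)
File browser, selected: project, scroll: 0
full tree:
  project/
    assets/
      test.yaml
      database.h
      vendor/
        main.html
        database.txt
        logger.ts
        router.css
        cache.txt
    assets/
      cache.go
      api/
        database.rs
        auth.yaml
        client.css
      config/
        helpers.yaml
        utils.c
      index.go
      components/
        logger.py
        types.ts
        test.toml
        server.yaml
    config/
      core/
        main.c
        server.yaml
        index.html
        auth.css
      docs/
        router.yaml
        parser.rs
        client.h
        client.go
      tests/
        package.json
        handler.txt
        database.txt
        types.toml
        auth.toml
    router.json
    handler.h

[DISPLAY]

> [-] project/                             
    [+] assets/                            
    [+] assets/                            
    [+] config/                            
    router.json                            
    handler.h                              
                                           
                                           
                                           
                                           
                                           
                                           
                                           
                                           
                                           
                                           
                                           
                                           
                                           
                                           
                                           
                                           


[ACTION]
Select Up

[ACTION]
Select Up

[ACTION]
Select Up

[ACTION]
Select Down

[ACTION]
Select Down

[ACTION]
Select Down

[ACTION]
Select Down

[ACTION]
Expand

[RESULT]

  [-] project/                             
    [+] assets/                            
    [+] assets/                            
    [+] config/                            
  > router.json                            
    handler.h                              
                                           
                                           
                                           
                                           
                                           
                                           
                                           
                                           
                                           
                                           
                                           
                                           
                                           
                                           
                                           
                                           


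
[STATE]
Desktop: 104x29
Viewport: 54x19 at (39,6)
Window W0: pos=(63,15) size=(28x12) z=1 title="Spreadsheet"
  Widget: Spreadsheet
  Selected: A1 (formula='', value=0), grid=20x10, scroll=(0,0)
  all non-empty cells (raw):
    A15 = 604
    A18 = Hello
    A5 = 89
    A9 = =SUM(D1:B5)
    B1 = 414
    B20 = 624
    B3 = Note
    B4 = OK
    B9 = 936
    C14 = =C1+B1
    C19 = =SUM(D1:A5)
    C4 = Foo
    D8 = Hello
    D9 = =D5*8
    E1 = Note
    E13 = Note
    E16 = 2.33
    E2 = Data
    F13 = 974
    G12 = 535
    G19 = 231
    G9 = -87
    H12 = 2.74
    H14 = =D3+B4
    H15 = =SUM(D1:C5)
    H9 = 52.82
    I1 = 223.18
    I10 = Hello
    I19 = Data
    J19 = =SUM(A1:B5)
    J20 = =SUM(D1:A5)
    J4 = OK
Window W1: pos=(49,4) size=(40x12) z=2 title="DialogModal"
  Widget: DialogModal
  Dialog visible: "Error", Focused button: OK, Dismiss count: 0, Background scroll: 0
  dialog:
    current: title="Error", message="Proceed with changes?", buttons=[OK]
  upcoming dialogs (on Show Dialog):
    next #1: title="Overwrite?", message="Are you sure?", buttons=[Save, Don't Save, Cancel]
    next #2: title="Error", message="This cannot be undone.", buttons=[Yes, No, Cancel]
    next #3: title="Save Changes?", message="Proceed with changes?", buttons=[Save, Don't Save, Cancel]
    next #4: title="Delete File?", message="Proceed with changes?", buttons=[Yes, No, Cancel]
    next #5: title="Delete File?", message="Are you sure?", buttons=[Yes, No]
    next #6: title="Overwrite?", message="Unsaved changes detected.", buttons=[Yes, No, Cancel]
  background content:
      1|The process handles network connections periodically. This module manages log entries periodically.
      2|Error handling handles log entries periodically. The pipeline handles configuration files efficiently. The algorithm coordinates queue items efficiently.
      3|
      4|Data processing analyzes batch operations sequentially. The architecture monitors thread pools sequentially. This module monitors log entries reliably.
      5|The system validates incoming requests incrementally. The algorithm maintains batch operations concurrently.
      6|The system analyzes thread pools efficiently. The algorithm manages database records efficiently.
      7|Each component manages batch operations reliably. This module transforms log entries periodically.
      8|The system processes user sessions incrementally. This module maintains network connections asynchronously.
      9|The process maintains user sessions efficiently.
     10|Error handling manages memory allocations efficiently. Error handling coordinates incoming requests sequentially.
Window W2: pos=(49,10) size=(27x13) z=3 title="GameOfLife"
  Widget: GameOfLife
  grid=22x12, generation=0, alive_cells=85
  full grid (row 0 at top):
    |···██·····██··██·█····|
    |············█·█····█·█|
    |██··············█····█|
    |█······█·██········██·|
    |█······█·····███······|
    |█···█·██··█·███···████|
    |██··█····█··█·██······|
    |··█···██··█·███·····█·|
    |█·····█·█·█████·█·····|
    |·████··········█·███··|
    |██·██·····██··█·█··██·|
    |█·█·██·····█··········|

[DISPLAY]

          ┠──────────────────────────────────────┨    
          ┃The process handles network connection┃    
          ┃Error ┌───────────────────────┐ies per┃    
          ┃      │         Error         │       ┃    
          ┏━━━━━━━━━━━━━━━━━━━━━━━━━┓es? │operati┃    
          ┃ GameOfLife              ┃    │equests┃    
          ┠─────────────────────────┨────┘s effic┃    
          ┃Gen: 0                   ┃ch operation┃    
          ┃██··············█····█   ┃sessions inc┃    
          ┃█······█·██········██·   ┃━━━━━━━━━━━━┛━┓  
          ┃█······█·····███······   ┃              ┃  
          ┃█···█·██··█·███···████   ┃──────────────┨  
          ┃██··█····█··█·██······   ┃              ┃  
          ┃··█···██··█·███·····█·   ┃   B       C  ┃  
          ┃█·····█·█·█████·█·····   ┃--------------┃  
          ┃·████··········█·███··   ┃     414      ┃  
          ┗━━━━━━━━━━━━━━━━━━━━━━━━━┛       0      ┃  
                        ┃  3        0Note          ┃  
                        ┃  4        0OK      Foo   ┃  


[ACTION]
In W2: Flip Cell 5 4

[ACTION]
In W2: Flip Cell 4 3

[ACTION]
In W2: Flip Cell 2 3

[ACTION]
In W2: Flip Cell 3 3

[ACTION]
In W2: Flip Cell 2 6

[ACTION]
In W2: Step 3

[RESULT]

          ┠──────────────────────────────────────┨    
          ┃The process handles network connection┃    
          ┃Error ┌───────────────────────┐ies per┃    
          ┃      │         Error         │       ┃    
          ┏━━━━━━━━━━━━━━━━━━━━━━━━━┓es? │operati┃    
          ┃ GameOfLife              ┃    │equests┃    
          ┠─────────────────────────┨────┘s effic┃    
          ┃Gen: 3                   ┃ch operation┃    
          ┃··███··█·██·██·····█·█   ┃sessions inc┃    
          ┃██··██·█···█···█···█·█   ┃━━━━━━━━━━━━┛━┓  
          ┃·····█······█··█······   ┃              ┃  
          ┃·····██··██·█·█····█·█   ┃──────────────┨  
          ┃██···█·····█·····██·██   ┃              ┃  
          ┃██········██····██·█··   ┃   B       C  ┃  
          ┃····█·····██···██·····   ┃--------------┃  
          ┃····██···█·█···█·█····   ┃     414      ┃  
          ┗━━━━━━━━━━━━━━━━━━━━━━━━━┛       0      ┃  
                        ┃  3        0Note          ┃  
                        ┃  4        0OK      Foo   ┃  


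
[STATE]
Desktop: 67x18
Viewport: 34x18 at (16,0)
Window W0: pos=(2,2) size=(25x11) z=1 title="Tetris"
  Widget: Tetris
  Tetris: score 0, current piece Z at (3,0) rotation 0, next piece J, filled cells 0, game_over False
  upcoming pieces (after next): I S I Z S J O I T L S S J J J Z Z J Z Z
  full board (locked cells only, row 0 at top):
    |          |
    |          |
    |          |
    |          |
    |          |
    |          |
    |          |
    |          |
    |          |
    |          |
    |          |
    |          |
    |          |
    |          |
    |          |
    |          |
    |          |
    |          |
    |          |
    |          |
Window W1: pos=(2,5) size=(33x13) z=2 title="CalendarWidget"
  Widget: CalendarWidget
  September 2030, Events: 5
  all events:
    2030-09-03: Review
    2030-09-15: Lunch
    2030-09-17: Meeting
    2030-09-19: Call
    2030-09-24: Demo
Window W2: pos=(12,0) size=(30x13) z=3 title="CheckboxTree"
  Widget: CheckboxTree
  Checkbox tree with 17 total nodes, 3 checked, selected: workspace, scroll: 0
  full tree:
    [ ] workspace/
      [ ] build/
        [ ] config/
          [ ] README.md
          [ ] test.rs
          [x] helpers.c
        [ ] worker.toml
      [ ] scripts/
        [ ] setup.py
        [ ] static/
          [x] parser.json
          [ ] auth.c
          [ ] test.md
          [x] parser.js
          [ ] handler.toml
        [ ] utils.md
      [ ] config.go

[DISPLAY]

━━━━━━━━━━━━━━━━━━━━━━━━━┓        
eckboxTree               ┃        
─────────────────────────┨        
] workspace/             ┃        
[-] build/               ┃        
  [-] config/            ┃        
    [ ] README.md        ┃        
    [ ] test.rs          ┃        
    [x] helpers.c        ┃        
  [ ] worker.toml        ┃        
[-] scripts/             ┃        
  [ ] setup.py           ┃        
━━━━━━━━━━━━━━━━━━━━━━━━━┛        
 20 21 22         ┃               
27 28 29          ┃               
                  ┃               
                  ┃               
━━━━━━━━━━━━━━━━━━┛               


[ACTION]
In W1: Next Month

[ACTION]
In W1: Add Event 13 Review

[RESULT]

━━━━━━━━━━━━━━━━━━━━━━━━━┓        
eckboxTree               ┃        
─────────────────────────┨        
] workspace/             ┃        
[-] build/               ┃        
  [-] config/            ┃        
    [ ] README.md        ┃        
    [ ] test.rs          ┃        
    [x] helpers.c        ┃        
  [ ] worker.toml        ┃        
[-] scripts/             ┃        
  [ ] setup.py           ┃        
━━━━━━━━━━━━━━━━━━━━━━━━━┛        
5 26 27           ┃               
                  ┃               
                  ┃               
                  ┃               
━━━━━━━━━━━━━━━━━━┛               


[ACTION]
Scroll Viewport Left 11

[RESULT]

       ┏━━━━━━━━━━━━━━━━━━━━━━━━━━
       ┃ CheckboxTree             
━━━━━━━┠──────────────────────────
etris  ┃>[-] workspace/           
───────┃   [-] build/             
━━━━━━━┃     [-] config/          
alendar┃       [ ] README.md      
───────┃       [ ] test.rs        
       ┃       [x] helpers.c      
 Tu We ┃     [ ] worker.toml      
  1  2 ┃   [-] scripts/           
  8  9 ┃     [ ] setup.py         
 15 16 ┗━━━━━━━━━━━━━━━━━━━━━━━━━━
 22 23 24 25 26 27           ┃    
 29 30 31                    ┃    
                             ┃    
                             ┃    
━━━━━━━━━━━━━━━━━━━━━━━━━━━━━┛    
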